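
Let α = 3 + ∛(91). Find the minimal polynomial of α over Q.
m_α(x) = x^3 - 9x^2 + 27x - 118

Set β = α - 3 = ∛(91), so β^3 = 91. Then (α - 3)^3 - 91 = 0, i.e. α is a root of g(x) = (x - 3)^3 - 91 = x^3 - 9x^2 + 27x - 118. Since g(x) = h(x - 3) where h(x) = x^3 - 91, and h is irreducible over Q (because 91 is not a perfect cube, so h has no rational root, and a monic cubic with no rational root is irreducible), g is also irreducible (irreducibility is preserved under the substitution x → x - 3). Hence m_α(x) = x^3 - 9x^2 + 27x - 118.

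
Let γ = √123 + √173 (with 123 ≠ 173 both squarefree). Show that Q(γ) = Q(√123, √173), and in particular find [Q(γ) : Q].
[Q(γ) : Q] = 4 (equivalently, Q(γ) = Q(√123, √173))

Obviously Q(γ) ⊆ Q(√123, √173), and [Q(√123, √173):Q] = 4 (since 123, 173 are distinct squarefree integers > 1 with 21279 not a perfect square). To show equality we compute the minimal polynomial of γ. From γ = √123 + √173: γ^2 = 123 + 2√(21279) + 173 = 296 + 2√(21279), so γ^2 - 296 = 2√(21279); squaring, (γ^2 - 296)^2 = 4·21279, i.e. γ^4 - 592γ^2 + 87616 - 85116 = 0, i.e. γ^4 - 592γ^2 + 2500 = 0. So γ is a root of x^4 - 592x^2 + 2500. This polynomial is irreducible over Q: it has no rational root (each ±√123 ± √173 is irrational), and any factorization into two quadratics over Q would force √(21279) ∈ Q (pairing opposite roots) or √123, √173 ∈ Q (other pairings), all impossible. Hence [Q(γ):Q] = 4 = [Q(√123, √173):Q], so Q(γ) = Q(√123, √173).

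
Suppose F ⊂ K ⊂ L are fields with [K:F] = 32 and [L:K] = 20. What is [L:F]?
[L:F] = 640

The tower law says that for any tower of field extensions F ⊂ K ⊂ L with finite degrees, [L:F] = [L:K] · [K:F]. Here this gives [L:F] = 20 · 32 = 640.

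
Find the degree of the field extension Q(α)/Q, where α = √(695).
[Q(α):Q] = 2

[Q(α):Q] equals the degree of the minimal polynomial of α. Here α^2 = 695 and x^2 - 695 is irreducible (d = 695 is squarefree, ≠ 1, hence not a square), so deg(m_α) = 2. Thus [Q(α):Q] = 2.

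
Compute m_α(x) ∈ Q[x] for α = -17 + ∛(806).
m_α(x) = x^3 + 51x^2 + 867x + 4107

Set β = α + 17 = ∛(806), so β^3 = 806. Then (α + 17)^3 - 806 = 0, i.e. α is a root of g(x) = (x + 17)^3 - 806 = x^3 + 51x^2 + 867x + 4107. Since g(x) = h(x + 17) where h(x) = x^3 - 806, and h is irreducible over Q (because 806 is not a perfect cube, so h has no rational root, and a monic cubic with no rational root is irreducible), g is also irreducible (irreducibility is preserved under the substitution x → x + 17). Hence m_α(x) = x^3 + 51x^2 + 867x + 4107.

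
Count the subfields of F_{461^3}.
F_{461^3} has 2 subfields

The subfields of F_{p^n} are exactly the fields F_{p^d} for d | n (each is the fixed field of the unique index-d subgroup of Gal(F_{p^n}/F_p) ≅ Z/nZ). The divisors of n = 3 are {1, 3}, giving 2 subfields: F_{461^1}, F_{461^3}.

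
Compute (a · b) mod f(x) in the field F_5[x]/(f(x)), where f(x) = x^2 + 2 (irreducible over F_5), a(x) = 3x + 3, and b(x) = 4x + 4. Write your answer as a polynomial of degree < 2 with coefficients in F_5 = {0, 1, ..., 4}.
a · b ≡ 4x + 3 (mod f(x))

Multiply in F_5[x]: a(x)·b(x) = (3x + 3)·(4x + 4) = 2x^2 + 4x + 2. This has degree ≥ 2, so divide by f(x) over F_5: 2x^2 + 4x + 2 = (2)·(x^2 + 2) + (4x + 3). Hence a·b ≡ 4x + 3 (mod f). (F_5[x]/(f) is a field with 5^2 = 25 elements since f is irreducible of degree 2.)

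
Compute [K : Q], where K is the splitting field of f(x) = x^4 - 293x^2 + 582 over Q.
[K : Q] = 4

Solving the quadratic in x^2: x^2 = (293 ± √(293^2 - 4·582))/2 = (293 ± √83521)/2 = (293 ± 289)/2, giving x^2 = 291 or x^2 = 2. So f(x) = (x^2 - 291)(x^2 - 2) and the roots of f are ±√291, ±√2. Hence the splitting field is K = Q(√291, √2). Since 291 and 2 are distinct squarefree integers > 1, their product 582 is not a perfect square, so √2 ∉ Q(√291). By the tower law [K:Q] = [Q(√291,√2):Q(√291)] · [Q(√291):Q] = 2 · 2 = 4.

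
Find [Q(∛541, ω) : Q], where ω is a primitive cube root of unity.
[Q(∛541, ω) : Q] = 6

[Q(∛541):Q] = 3 (min poly x^3 - 541, irreducible since 541 is not a perfect cube). [Q(ω):Q] = 2 (min poly x^2 + x + 1). Since Q(∛541) ⊂ R and ω ∉ R, we have ω ∉ Q(∛541), so x^2 + x + 1 remains irreducible over Q(∛541) and [Q(∛541, ω) : Q(∛541)] = 2. By the tower law, [Q(∛541, ω) : Q] = 3 · 2 = 6. (In fact Q(∛541, ω) is the splitting field of x^3 - 541 over Q.)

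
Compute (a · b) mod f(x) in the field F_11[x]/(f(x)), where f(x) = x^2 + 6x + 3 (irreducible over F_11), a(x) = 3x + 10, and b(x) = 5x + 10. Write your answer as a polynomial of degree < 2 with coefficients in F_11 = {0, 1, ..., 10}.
a · b ≡ x (mod f(x))

Multiply in F_11[x]: a(x)·b(x) = (3x + 10)·(5x + 10) = 4x^2 + 3x + 1. This has degree ≥ 2, so divide by f(x) over F_11: 4x^2 + 3x + 1 = (4)·(x^2 + 6x + 3) + (x). Hence a·b ≡ x (mod f). (F_11[x]/(f) is a field with 11^2 = 121 elements since f is irreducible of degree 2.)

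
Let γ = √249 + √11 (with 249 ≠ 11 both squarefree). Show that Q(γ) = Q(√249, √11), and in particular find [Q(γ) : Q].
[Q(γ) : Q] = 4 (equivalently, Q(γ) = Q(√249, √11))

Obviously Q(γ) ⊆ Q(√249, √11), and [Q(√249, √11):Q] = 4 (since 249, 11 are distinct squarefree integers > 1 with 2739 not a perfect square). To show equality we compute the minimal polynomial of γ. From γ = √249 + √11: γ^2 = 249 + 2√(2739) + 11 = 260 + 2√(2739), so γ^2 - 260 = 2√(2739); squaring, (γ^2 - 260)^2 = 4·2739, i.e. γ^4 - 520γ^2 + 67600 - 10956 = 0, i.e. γ^4 - 520γ^2 + 56644 = 0. So γ is a root of x^4 - 520x^2 + 56644. This polynomial is irreducible over Q: it has no rational root (each ±√249 ± √11 is irrational), and any factorization into two quadratics over Q would force √(2739) ∈ Q (pairing opposite roots) or √249, √11 ∈ Q (other pairings), all impossible. Hence [Q(γ):Q] = 4 = [Q(√249, √11):Q], so Q(γ) = Q(√249, √11).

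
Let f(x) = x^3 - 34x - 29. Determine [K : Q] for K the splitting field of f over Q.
[K : Q] = 6

By the rational root test, any rational root of the monic integer polynomial f(x) = x^3 - 34x - 29 must be an integer dividing the constant term -29, i.e. one of ±{1, 29}. Evaluating: f(1) = -62, f(-1) = 4, f(29) = 23374, f(-29) = -23432; none is 0, so f has no rational root and is therefore irreducible over Q (a cubic with no linear factor over a field is irreducible). For an irreducible cubic, the Galois group is A_3 or S_3 according as the discriminant disc(f) = -4a^3 - 27b^2 = -4·(-34)^3 - 27·(-29)^2 = 134509 is or is not a square in Q. Here disc(f) = 134509 is not a perfect square in Q, so the Galois group of f over Q is not contained in A_3 and must be all of S_3. The splitting field has degree |S_3| = 6 over Q, so [K : Q] = 6.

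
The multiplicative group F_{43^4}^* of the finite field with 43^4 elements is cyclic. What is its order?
|F_{43^4}^*| = 3418800

F_{43^4} has 43^4 = 3418801 elements; its multiplicative group consists of all nonzero elements, so |F_{43^4}^*| = 3418801 - 1 = 3418800. (It is cyclic since any finite subgroup of the multiplicative group of a field is cyclic.)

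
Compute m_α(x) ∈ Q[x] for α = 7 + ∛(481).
m_α(x) = x^3 - 21x^2 + 147x - 824

Set β = α - 7 = ∛(481), so β^3 = 481. Then (α - 7)^3 - 481 = 0, i.e. α is a root of g(x) = (x - 7)^3 - 481 = x^3 - 21x^2 + 147x - 824. Since g(x) = h(x - 7) where h(x) = x^3 - 481, and h is irreducible over Q (because 481 is not a perfect cube, so h has no rational root, and a monic cubic with no rational root is irreducible), g is also irreducible (irreducibility is preserved under the substitution x → x - 7). Hence m_α(x) = x^3 - 21x^2 + 147x - 824.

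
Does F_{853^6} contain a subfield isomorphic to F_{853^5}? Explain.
No: F_{853^5} is not a subfield of F_{853^6}

F_{p^m} embeds in F_{p^n} iff m | n. Here 5 ∤ 6 (since 6 = 1·5 + 1 with remainder 1 ≠ 0), so F_{853^5} is not a subfield of F_{853^6}. Equivalently: if it were, the tower law would give 5 = [F_{853^5}:F_853] dividing [F_{853^6}:F_853] = 6, contradiction.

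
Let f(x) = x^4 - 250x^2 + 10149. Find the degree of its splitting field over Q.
[K : Q] = 4

Solving the quadratic in x^2: x^2 = (250 ± √(250^2 - 4·10149))/2 = (250 ± √21904)/2 = (250 ± 148)/2, giving x^2 = 51 or x^2 = 199. So f(x) = (x^2 - 51)(x^2 - 199) and the roots of f are ±√51, ±√199. Hence the splitting field is K = Q(√51, √199). Since 51 and 199 are distinct squarefree integers > 1, their product 10149 is not a perfect square, so √199 ∉ Q(√51). By the tower law [K:Q] = [Q(√51,√199):Q(√51)] · [Q(√51):Q] = 2 · 2 = 4.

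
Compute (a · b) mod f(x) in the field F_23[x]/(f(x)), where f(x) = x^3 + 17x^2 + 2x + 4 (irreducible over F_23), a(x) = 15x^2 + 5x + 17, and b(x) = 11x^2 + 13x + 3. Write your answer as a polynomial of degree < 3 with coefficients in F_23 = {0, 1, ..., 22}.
a · b ≡ x^2 + 17x + 13 (mod f(x))

Multiply in F_23[x]: a(x)·b(x) = (15x^2 + 5x + 17)·(11x^2 + 13x + 3) = 4x^4 + 20x^3 + 21x^2 + 6x + 5. This has degree ≥ 3, so divide by f(x) over F_23: 4x^4 + 20x^3 + 21x^2 + 6x + 5 = (4x + 21)·(x^3 + 17x^2 + 2x + 4) + (x^2 + 17x + 13). Hence a·b ≡ x^2 + 17x + 13 (mod f). (F_23[x]/(f) is a field with 23^3 = 12167 elements since f is irreducible of degree 3.)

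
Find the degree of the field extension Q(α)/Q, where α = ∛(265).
[Q(α):Q] = 3

The minimal polynomial of α is x^3 - 265, irreducible over Q since 265 is not a perfect cube (so x^3 - 265 has no rational root). Hence [Q(α):Q] = deg(m_α) = 3.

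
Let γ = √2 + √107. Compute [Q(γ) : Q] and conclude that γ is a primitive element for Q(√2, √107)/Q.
[Q(γ) : Q] = 4 (equivalently, Q(γ) = Q(√2, √107))

Obviously Q(γ) ⊆ Q(√2, √107), and [Q(√2, √107):Q] = 4 (since 2, 107 are distinct squarefree integers > 1 with 214 not a perfect square). To show equality we compute the minimal polynomial of γ. From γ = √2 + √107: γ^2 = 2 + 2√(214) + 107 = 109 + 2√(214), so γ^2 - 109 = 2√(214); squaring, (γ^2 - 109)^2 = 4·214, i.e. γ^4 - 218γ^2 + 11881 - 856 = 0, i.e. γ^4 - 218γ^2 + 11025 = 0. So γ is a root of x^4 - 218x^2 + 11025. This polynomial is irreducible over Q: it has no rational root (each ±√2 ± √107 is irrational), and any factorization into two quadratics over Q would force √(214) ∈ Q (pairing opposite roots) or √2, √107 ∈ Q (other pairings), all impossible. Hence [Q(γ):Q] = 4 = [Q(√2, √107):Q], so Q(γ) = Q(√2, √107).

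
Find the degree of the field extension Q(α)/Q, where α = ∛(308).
[Q(α):Q] = 3

The minimal polynomial of α is x^3 - 308, irreducible over Q since 308 is not a perfect cube (so x^3 - 308 has no rational root). Hence [Q(α):Q] = deg(m_α) = 3.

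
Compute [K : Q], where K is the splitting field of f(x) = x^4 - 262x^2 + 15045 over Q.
[K : Q] = 4

Solving the quadratic in x^2: x^2 = (262 ± √(262^2 - 4·15045))/2 = (262 ± √8464)/2 = (262 ± 92)/2, giving x^2 = 85 or x^2 = 177. So f(x) = (x^2 - 85)(x^2 - 177) and the roots of f are ±√85, ±√177. Hence the splitting field is K = Q(√85, √177). Since 85 and 177 are distinct squarefree integers > 1, their product 15045 is not a perfect square, so √177 ∉ Q(√85). By the tower law [K:Q] = [Q(√85,√177):Q(√85)] · [Q(√85):Q] = 2 · 2 = 4.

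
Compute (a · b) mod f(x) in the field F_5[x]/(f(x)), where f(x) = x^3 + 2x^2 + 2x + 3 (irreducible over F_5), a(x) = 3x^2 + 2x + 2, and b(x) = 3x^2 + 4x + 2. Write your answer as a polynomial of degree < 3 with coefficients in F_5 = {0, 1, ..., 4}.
a · b ≡ 2x^2 + 4 (mod f(x))

Multiply in F_5[x]: a(x)·b(x) = (3x^2 + 2x + 2)·(3x^2 + 4x + 2) = 4x^4 + 3x^3 + 2x + 4. This has degree ≥ 3, so divide by f(x) over F_5: 4x^4 + 3x^3 + 2x + 4 = (4x)·(x^3 + 2x^2 + 2x + 3) + (2x^2 + 4). Hence a·b ≡ 2x^2 + 4 (mod f). (F_5[x]/(f) is a field with 5^3 = 125 elements since f is irreducible of degree 3.)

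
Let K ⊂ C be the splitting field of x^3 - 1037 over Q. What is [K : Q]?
[K : Q] = 6

The roots of x^3 - 1037 are ∛1037, ω∛1037, ω^2∛1037 where ω = e^(2πi/3) is a primitive cube root of unity, so K = Q(∛1037, ω). Now [Q(∛1037):Q] = 3 (since 1037 is not a perfect cube, x^3 - 1037 is irreducible) and [Q(ω):Q] = 2. Both 2 and 3 divide [K:Q], and [K:Q] ≤ 3·2 = 6, so [K:Q] = 6. (Equivalently: Q(∛1037) ⊂ R but ω ∉ R, so [K : Q(∛1037)] = 2.)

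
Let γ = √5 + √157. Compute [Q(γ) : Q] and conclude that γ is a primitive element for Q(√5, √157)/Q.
[Q(γ) : Q] = 4 (equivalently, Q(γ) = Q(√5, √157))

Obviously Q(γ) ⊆ Q(√5, √157), and [Q(√5, √157):Q] = 4 (since 5, 157 are distinct squarefree integers > 1 with 785 not a perfect square). To show equality we compute the minimal polynomial of γ. From γ = √5 + √157: γ^2 = 5 + 2√(785) + 157 = 162 + 2√(785), so γ^2 - 162 = 2√(785); squaring, (γ^2 - 162)^2 = 4·785, i.e. γ^4 - 324γ^2 + 26244 - 3140 = 0, i.e. γ^4 - 324γ^2 + 23104 = 0. So γ is a root of x^4 - 324x^2 + 23104. This polynomial is irreducible over Q: it has no rational root (each ±√5 ± √157 is irrational), and any factorization into two quadratics over Q would force √(785) ∈ Q (pairing opposite roots) or √5, √157 ∈ Q (other pairings), all impossible. Hence [Q(γ):Q] = 4 = [Q(√5, √157):Q], so Q(γ) = Q(√5, √157).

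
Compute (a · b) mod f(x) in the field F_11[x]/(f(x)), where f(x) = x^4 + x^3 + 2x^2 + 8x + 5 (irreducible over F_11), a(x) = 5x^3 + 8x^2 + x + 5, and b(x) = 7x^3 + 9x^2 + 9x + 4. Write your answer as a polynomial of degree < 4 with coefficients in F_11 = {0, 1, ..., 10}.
a · b ≡ x^2 + 2x + 3 (mod f(x))

Multiply in F_11[x]: a(x)·b(x) = (5x^3 + 8x^2 + x + 5)·(7x^3 + 9x^2 + 9x + 4) = 2x^6 + 2x^5 + 3x^4 + 4x^3 + 9x^2 + 5x + 9. This has degree ≥ 4, so divide by f(x) over F_11: 2x^6 + 2x^5 + 3x^4 + 4x^3 + 9x^2 + 5x + 9 = (2x^2 + 10)·(x^4 + x^3 + 2x^2 + 8x + 5) + (x^2 + 2x + 3). Hence a·b ≡ x^2 + 2x + 3 (mod f). (F_11[x]/(f) is a field with 11^4 = 14641 elements since f is irreducible of degree 4.)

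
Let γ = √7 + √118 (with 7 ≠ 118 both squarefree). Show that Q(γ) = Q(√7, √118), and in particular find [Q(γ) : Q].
[Q(γ) : Q] = 4 (equivalently, Q(γ) = Q(√7, √118))

Obviously Q(γ) ⊆ Q(√7, √118), and [Q(√7, √118):Q] = 4 (since 7, 118 are distinct squarefree integers > 1 with 826 not a perfect square). To show equality we compute the minimal polynomial of γ. From γ = √7 + √118: γ^2 = 7 + 2√(826) + 118 = 125 + 2√(826), so γ^2 - 125 = 2√(826); squaring, (γ^2 - 125)^2 = 4·826, i.e. γ^4 - 250γ^2 + 15625 - 3304 = 0, i.e. γ^4 - 250γ^2 + 12321 = 0. So γ is a root of x^4 - 250x^2 + 12321. This polynomial is irreducible over Q: it has no rational root (each ±√7 ± √118 is irrational), and any factorization into two quadratics over Q would force √(826) ∈ Q (pairing opposite roots) or √7, √118 ∈ Q (other pairings), all impossible. Hence [Q(γ):Q] = 4 = [Q(√7, √118):Q], so Q(γ) = Q(√7, √118).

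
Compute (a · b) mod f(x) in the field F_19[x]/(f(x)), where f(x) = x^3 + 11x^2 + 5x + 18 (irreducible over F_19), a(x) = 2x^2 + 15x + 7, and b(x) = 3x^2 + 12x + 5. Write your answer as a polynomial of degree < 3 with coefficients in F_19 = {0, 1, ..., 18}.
a · b ≡ 15x^2 + 17x (mod f(x))

Multiply in F_19[x]: a(x)·b(x) = (2x^2 + 15x + 7)·(3x^2 + 12x + 5) = 6x^4 + 12x^3 + 2x^2 + 7x + 16. This has degree ≥ 3, so divide by f(x) over F_19: 6x^4 + 12x^3 + 2x^2 + 7x + 16 = (6x + 3)·(x^3 + 11x^2 + 5x + 18) + (15x^2 + 17x). Hence a·b ≡ 15x^2 + 17x (mod f). (F_19[x]/(f) is a field with 19^3 = 6859 elements since f is irreducible of degree 3.)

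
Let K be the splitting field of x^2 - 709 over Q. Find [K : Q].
[K : Q] = 2

f(x) = x^2 - 709 factors as (x - √709)(x + √709). The splitting field is K = Q(√709). Since 709 is squarefree and > 1, it is not a perfect square, so x^2 - 709 is irreducible over Q and [Q(√709) : Q] = 2. Hence [K : Q] = 2.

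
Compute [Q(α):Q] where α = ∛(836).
[Q(α):Q] = 3

The minimal polynomial of α is x^3 - 836, irreducible over Q since 836 is not a perfect cube (so x^3 - 836 has no rational root). Hence [Q(α):Q] = deg(m_α) = 3.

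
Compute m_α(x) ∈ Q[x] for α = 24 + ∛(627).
m_α(x) = x^3 - 72x^2 + 1728x - 14451

Set β = α - 24 = ∛(627), so β^3 = 627. Then (α - 24)^3 - 627 = 0, i.e. α is a root of g(x) = (x - 24)^3 - 627 = x^3 - 72x^2 + 1728x - 14451. Since g(x) = h(x - 24) where h(x) = x^3 - 627, and h is irreducible over Q (because 627 is not a perfect cube, so h has no rational root, and a monic cubic with no rational root is irreducible), g is also irreducible (irreducibility is preserved under the substitution x → x - 24). Hence m_α(x) = x^3 - 72x^2 + 1728x - 14451.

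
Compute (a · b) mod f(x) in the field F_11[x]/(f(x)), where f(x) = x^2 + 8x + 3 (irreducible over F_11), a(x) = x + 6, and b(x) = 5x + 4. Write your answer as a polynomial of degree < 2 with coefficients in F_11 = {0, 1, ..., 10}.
a · b ≡ 5x + 9 (mod f(x))

Multiply in F_11[x]: a(x)·b(x) = (x + 6)·(5x + 4) = 5x^2 + x + 2. This has degree ≥ 2, so divide by f(x) over F_11: 5x^2 + x + 2 = (5)·(x^2 + 8x + 3) + (5x + 9). Hence a·b ≡ 5x + 9 (mod f). (F_11[x]/(f) is a field with 11^2 = 121 elements since f is irreducible of degree 2.)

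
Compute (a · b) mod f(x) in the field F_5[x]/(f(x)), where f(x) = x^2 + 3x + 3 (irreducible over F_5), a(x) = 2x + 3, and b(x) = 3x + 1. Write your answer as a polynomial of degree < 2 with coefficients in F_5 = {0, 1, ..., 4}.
a · b ≡ 3x (mod f(x))

Multiply in F_5[x]: a(x)·b(x) = (2x + 3)·(3x + 1) = x^2 + x + 3. This has degree ≥ 2, so divide by f(x) over F_5: x^2 + x + 3 = (1)·(x^2 + 3x + 3) + (3x). Hence a·b ≡ 3x (mod f). (F_5[x]/(f) is a field with 5^2 = 25 elements since f is irreducible of degree 2.)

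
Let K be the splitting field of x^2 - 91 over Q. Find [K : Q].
[K : Q] = 2

f(x) = x^2 - 91 factors as (x - √91)(x + √91). The splitting field is K = Q(√91). Since 91 is squarefree and > 1, it is not a perfect square, so x^2 - 91 is irreducible over Q and [Q(√91) : Q] = 2. Hence [K : Q] = 2.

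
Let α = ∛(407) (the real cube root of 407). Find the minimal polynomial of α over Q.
m_α(x) = x^3 - 407

α satisfies α^3 = 407, so x^3 - 407 annihilates α. By the rational root test, a rational root p/q (in lowest terms) of x^3 - 407 would satisfy p^3 = 407 q^3, forcing q = 1 and p^3 = 407; but 407 is not a perfect cube, contradiction. A monic cubic over Q with no rational root is irreducible (any nontrivial factorization would include a linear factor). Hence x^3 - 407 is the minimal polynomial of α, and in particular [Q(α):Q] = 3.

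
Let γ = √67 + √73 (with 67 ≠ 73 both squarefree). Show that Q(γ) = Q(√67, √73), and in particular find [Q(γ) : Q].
[Q(γ) : Q] = 4 (equivalently, Q(γ) = Q(√67, √73))

Obviously Q(γ) ⊆ Q(√67, √73), and [Q(√67, √73):Q] = 4 (since 67, 73 are distinct squarefree integers > 1 with 4891 not a perfect square). To show equality we compute the minimal polynomial of γ. From γ = √67 + √73: γ^2 = 67 + 2√(4891) + 73 = 140 + 2√(4891), so γ^2 - 140 = 2√(4891); squaring, (γ^2 - 140)^2 = 4·4891, i.e. γ^4 - 280γ^2 + 19600 - 19564 = 0, i.e. γ^4 - 280γ^2 + 36 = 0. So γ is a root of x^4 - 280x^2 + 36. This polynomial is irreducible over Q: it has no rational root (each ±√67 ± √73 is irrational), and any factorization into two quadratics over Q would force √(4891) ∈ Q (pairing opposite roots) or √67, √73 ∈ Q (other pairings), all impossible. Hence [Q(γ):Q] = 4 = [Q(√67, √73):Q], so Q(γ) = Q(√67, √73).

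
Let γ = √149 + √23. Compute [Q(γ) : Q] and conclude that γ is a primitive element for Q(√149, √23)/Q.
[Q(γ) : Q] = 4 (equivalently, Q(γ) = Q(√149, √23))

Obviously Q(γ) ⊆ Q(√149, √23), and [Q(√149, √23):Q] = 4 (since 149, 23 are distinct squarefree integers > 1 with 3427 not a perfect square). To show equality we compute the minimal polynomial of γ. From γ = √149 + √23: γ^2 = 149 + 2√(3427) + 23 = 172 + 2√(3427), so γ^2 - 172 = 2√(3427); squaring, (γ^2 - 172)^2 = 4·3427, i.e. γ^4 - 344γ^2 + 29584 - 13708 = 0, i.e. γ^4 - 344γ^2 + 15876 = 0. So γ is a root of x^4 - 344x^2 + 15876. This polynomial is irreducible over Q: it has no rational root (each ±√149 ± √23 is irrational), and any factorization into two quadratics over Q would force √(3427) ∈ Q (pairing opposite roots) or √149, √23 ∈ Q (other pairings), all impossible. Hence [Q(γ):Q] = 4 = [Q(√149, √23):Q], so Q(γ) = Q(√149, √23).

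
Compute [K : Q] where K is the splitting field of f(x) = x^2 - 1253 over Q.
[K : Q] = 2

f(x) = x^2 - 1253 factors as (x - √1253)(x + √1253). The splitting field is K = Q(√1253). Since 1253 is squarefree and > 1, it is not a perfect square, so x^2 - 1253 is irreducible over Q and [Q(√1253) : Q] = 2. Hence [K : Q] = 2.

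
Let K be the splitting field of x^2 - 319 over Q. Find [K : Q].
[K : Q] = 2

f(x) = x^2 - 319 factors as (x - √319)(x + √319). The splitting field is K = Q(√319). Since 319 is squarefree and > 1, it is not a perfect square, so x^2 - 319 is irreducible over Q and [Q(√319) : Q] = 2. Hence [K : Q] = 2.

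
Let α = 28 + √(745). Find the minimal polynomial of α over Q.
m_α(x) = x^2 - 56x + 39

From α - 28 = √(745), squaring gives (α - 28)^2 = 745, i.e. α^2 - 56α + 784 = 745, so α^2 - 56α + 39 = 0. The discriminant of x^2 - 56x + 39 is (-56)^2 - 4·(39) = 3136 - 156 = 2980, and 4·(745) is not a perfect square in Q since 745 is squarefree and ≠ 1. Hence x^2 - 56x + 39 is irreducible over Q and is the minimal polynomial of α.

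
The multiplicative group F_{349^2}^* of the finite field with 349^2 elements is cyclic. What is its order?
|F_{349^2}^*| = 121800

F_{349^2} has 349^2 = 121801 elements; its multiplicative group consists of all nonzero elements, so |F_{349^2}^*| = 121801 - 1 = 121800. (It is cyclic since any finite subgroup of the multiplicative group of a field is cyclic.)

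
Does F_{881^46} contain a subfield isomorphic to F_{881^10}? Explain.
No: F_{881^10} is not a subfield of F_{881^46}

F_{p^m} embeds in F_{p^n} iff m | n. Here 10 ∤ 46 (since 46 = 4·10 + 6 with remainder 6 ≠ 0), so F_{881^10} is not a subfield of F_{881^46}. Equivalently: if it were, the tower law would give 10 = [F_{881^10}:F_881] dividing [F_{881^46}:F_881] = 46, contradiction.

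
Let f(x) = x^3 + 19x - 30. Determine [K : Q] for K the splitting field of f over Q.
[K : Q] = 6

By the rational root test, any rational root of the monic integer polynomial f(x) = x^3 + 19x - 30 must be an integer dividing the constant term -30, i.e. one of ±{1, 2, 3, 5, 6, 10, 15, 30}. Evaluating: f(1) = -10, f(-1) = -50, f(2) = 16, f(-2) = -76, f(3) = 54, f(-3) = -114, f(5) = 190, f(-5) = -250, f(6) = 300, f(-6) = -360, f(10) = 1160, f(-10) = -1220, f(15) = 3630, f(-15) = -3690, f(30) = 27540, f(-30) = -27600; none is 0, so f has no rational root and is therefore irreducible over Q (a cubic with no linear factor over a field is irreducible). For an irreducible cubic, the Galois group is A_3 or S_3 according as the discriminant disc(f) = -4a^3 - 27b^2 = -4·(19)^3 - 27·(-30)^2 = -51736 is or is not a square in Q. Here disc(f) = -51736 is not a perfect square in Q, so the Galois group of f over Q is not contained in A_3 and must be all of S_3. The splitting field has degree |S_3| = 6 over Q, so [K : Q] = 6.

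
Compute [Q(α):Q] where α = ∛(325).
[Q(α):Q] = 3

The minimal polynomial of α is x^3 - 325, irreducible over Q since 325 is not a perfect cube (so x^3 - 325 has no rational root). Hence [Q(α):Q] = deg(m_α) = 3.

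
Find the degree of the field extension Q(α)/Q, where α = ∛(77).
[Q(α):Q] = 3

The minimal polynomial of α is x^3 - 77, irreducible over Q since 77 is not a perfect cube (so x^3 - 77 has no rational root). Hence [Q(α):Q] = deg(m_α) = 3.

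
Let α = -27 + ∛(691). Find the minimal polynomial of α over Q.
m_α(x) = x^3 + 81x^2 + 2187x + 18992

Set β = α + 27 = ∛(691), so β^3 = 691. Then (α + 27)^3 - 691 = 0, i.e. α is a root of g(x) = (x + 27)^3 - 691 = x^3 + 81x^2 + 2187x + 18992. Since g(x) = h(x + 27) where h(x) = x^3 - 691, and h is irreducible over Q (because 691 is not a perfect cube, so h has no rational root, and a monic cubic with no rational root is irreducible), g is also irreducible (irreducibility is preserved under the substitution x → x + 27). Hence m_α(x) = x^3 + 81x^2 + 2187x + 18992.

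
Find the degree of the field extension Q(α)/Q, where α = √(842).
[Q(α):Q] = 2

[Q(α):Q] equals the degree of the minimal polynomial of α. Here α^2 = 842 and x^2 - 842 is irreducible (d = 842 is squarefree, ≠ 1, hence not a square), so deg(m_α) = 2. Thus [Q(α):Q] = 2.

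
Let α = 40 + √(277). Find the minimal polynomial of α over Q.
m_α(x) = x^2 - 80x + 1323

From α - 40 = √(277), squaring gives (α - 40)^2 = 277, i.e. α^2 - 80α + 1600 = 277, so α^2 - 80α + 1323 = 0. The discriminant of x^2 - 80x + 1323 is (-80)^2 - 4·(1323) = 6400 - 5292 = 1108, and 4·(277) is not a perfect square in Q since 277 is squarefree and ≠ 1. Hence x^2 - 80x + 1323 is irreducible over Q and is the minimal polynomial of α.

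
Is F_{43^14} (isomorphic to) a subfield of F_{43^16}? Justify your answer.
No: F_{43^14} is not a subfield of F_{43^16}

F_{p^m} embeds in F_{p^n} iff m | n. Here 14 ∤ 16 (since 16 = 1·14 + 2 with remainder 2 ≠ 0), so F_{43^14} is not a subfield of F_{43^16}. Equivalently: if it were, the tower law would give 14 = [F_{43^14}:F_43] dividing [F_{43^16}:F_43] = 16, contradiction.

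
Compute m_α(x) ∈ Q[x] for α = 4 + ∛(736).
m_α(x) = x^3 - 12x^2 + 48x - 800

Set β = α - 4 = ∛(736), so β^3 = 736. Then (α - 4)^3 - 736 = 0, i.e. α is a root of g(x) = (x - 4)^3 - 736 = x^3 - 12x^2 + 48x - 800. Since g(x) = h(x - 4) where h(x) = x^3 - 736, and h is irreducible over Q (because 736 is not a perfect cube, so h has no rational root, and a monic cubic with no rational root is irreducible), g is also irreducible (irreducibility is preserved under the substitution x → x - 4). Hence m_α(x) = x^3 - 12x^2 + 48x - 800.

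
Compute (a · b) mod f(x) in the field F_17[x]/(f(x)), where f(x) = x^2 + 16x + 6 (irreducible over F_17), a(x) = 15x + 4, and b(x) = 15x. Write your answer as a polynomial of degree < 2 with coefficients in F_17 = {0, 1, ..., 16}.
a · b ≡ 13x + 10 (mod f(x))

Multiply in F_17[x]: a(x)·b(x) = (15x + 4)·(15x) = 4x^2 + 9x. This has degree ≥ 2, so divide by f(x) over F_17: 4x^2 + 9x = (4)·(x^2 + 16x + 6) + (13x + 10). Hence a·b ≡ 13x + 10 (mod f). (F_17[x]/(f) is a field with 17^2 = 289 elements since f is irreducible of degree 2.)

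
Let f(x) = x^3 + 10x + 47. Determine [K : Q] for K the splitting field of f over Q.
[K : Q] = 6

By the rational root test, any rational root of the monic integer polynomial f(x) = x^3 + 10x + 47 must be an integer dividing the constant term 47, i.e. one of ±{1, 47}. Evaluating: f(1) = 58, f(-1) = 36, f(47) = 104340, f(-47) = -104246; none is 0, so f has no rational root and is therefore irreducible over Q (a cubic with no linear factor over a field is irreducible). For an irreducible cubic, the Galois group is A_3 or S_3 according as the discriminant disc(f) = -4a^3 - 27b^2 = -4·(10)^3 - 27·(47)^2 = -63643 is or is not a square in Q. Here disc(f) = -63643 is not a perfect square in Q, so the Galois group of f over Q is not contained in A_3 and must be all of S_3. The splitting field has degree |S_3| = 6 over Q, so [K : Q] = 6.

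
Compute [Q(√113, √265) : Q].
[Q(√113, √265) : Q] = 4

[Q(√113):Q] = 2 (min poly x^2 - 113, irreducible since 113 is squarefree > 1). For the top step, suppose √265 ∈ Q(√113), say √265 = c + d√113 with c, d ∈ Q. Squaring: 265 = c^2 + 113d^2 + 2cd√113. Since √113 ∉ Q this forces 2cd = 0. If d = 0 then √265 = c ∈ Q, contradicting 265 squarefree > 1. If c = 0 then 265 = 113d^2, so 113·265 = (113d)^2 is a perfect square in Q — but 113·265 = 29945 is not a perfect square (since 113 and 265 are distinct squarefree integers). Contradiction. Hence √265 ∉ Q(√113), so x^2 - 265 stays irreducible over Q(√113) and [Q(√113, √265) : Q(√113)] = 2. By the tower law, [Q(√113, √265) : Q] = 2 · 2 = 4.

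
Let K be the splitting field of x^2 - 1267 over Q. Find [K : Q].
[K : Q] = 2

f(x) = x^2 - 1267 factors as (x - √1267)(x + √1267). The splitting field is K = Q(√1267). Since 1267 is squarefree and > 1, it is not a perfect square, so x^2 - 1267 is irreducible over Q and [Q(√1267) : Q] = 2. Hence [K : Q] = 2.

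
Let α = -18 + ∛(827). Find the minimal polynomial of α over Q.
m_α(x) = x^3 + 54x^2 + 972x + 5005

Set β = α + 18 = ∛(827), so β^3 = 827. Then (α + 18)^3 - 827 = 0, i.e. α is a root of g(x) = (x + 18)^3 - 827 = x^3 + 54x^2 + 972x + 5005. Since g(x) = h(x + 18) where h(x) = x^3 - 827, and h is irreducible over Q (because 827 is not a perfect cube, so h has no rational root, and a monic cubic with no rational root is irreducible), g is also irreducible (irreducibility is preserved under the substitution x → x + 18). Hence m_α(x) = x^3 + 54x^2 + 972x + 5005.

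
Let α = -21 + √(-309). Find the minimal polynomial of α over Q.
m_α(x) = x^2 + 42x + 750

From α + 21 = √(-309), squaring gives (α + 21)^2 = -309, i.e. α^2 + 42α + 441 = -309, so α^2 + 42α + 750 = 0. The discriminant of x^2 + 42x + 750 is (42)^2 - 4·(750) = 1764 - 3000 = -1236, and 4·(-309) is not a perfect square in Q since -309 is squarefree and ≠ 1. Hence x^2 + 42x + 750 is irreducible over Q and is the minimal polynomial of α.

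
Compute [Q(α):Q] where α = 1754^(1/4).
[Q(α):Q] = 4

α is a root of x^4 - 1754. By Eisenstein's criterion at the prime p = 2 (which divides the constant term 1754 but p^2 = 4 does not, since 1754 is squarefree), x^4 - 1754 is irreducible over Q. Hence [Q(α):Q] = 4.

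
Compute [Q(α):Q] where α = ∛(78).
[Q(α):Q] = 3

The minimal polynomial of α is x^3 - 78, irreducible over Q since 78 is not a perfect cube (so x^3 - 78 has no rational root). Hence [Q(α):Q] = deg(m_α) = 3.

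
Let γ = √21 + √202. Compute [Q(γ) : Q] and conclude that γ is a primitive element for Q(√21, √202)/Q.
[Q(γ) : Q] = 4 (equivalently, Q(γ) = Q(√21, √202))

Obviously Q(γ) ⊆ Q(√21, √202), and [Q(√21, √202):Q] = 4 (since 21, 202 are distinct squarefree integers > 1 with 4242 not a perfect square). To show equality we compute the minimal polynomial of γ. From γ = √21 + √202: γ^2 = 21 + 2√(4242) + 202 = 223 + 2√(4242), so γ^2 - 223 = 2√(4242); squaring, (γ^2 - 223)^2 = 4·4242, i.e. γ^4 - 446γ^2 + 49729 - 16968 = 0, i.e. γ^4 - 446γ^2 + 32761 = 0. So γ is a root of x^4 - 446x^2 + 32761. This polynomial is irreducible over Q: it has no rational root (each ±√21 ± √202 is irrational), and any factorization into two quadratics over Q would force √(4242) ∈ Q (pairing opposite roots) or √21, √202 ∈ Q (other pairings), all impossible. Hence [Q(γ):Q] = 4 = [Q(√21, √202):Q], so Q(γ) = Q(√21, √202).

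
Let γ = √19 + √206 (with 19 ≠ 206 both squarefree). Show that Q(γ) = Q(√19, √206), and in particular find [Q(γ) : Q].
[Q(γ) : Q] = 4 (equivalently, Q(γ) = Q(√19, √206))

Obviously Q(γ) ⊆ Q(√19, √206), and [Q(√19, √206):Q] = 4 (since 19, 206 are distinct squarefree integers > 1 with 3914 not a perfect square). To show equality we compute the minimal polynomial of γ. From γ = √19 + √206: γ^2 = 19 + 2√(3914) + 206 = 225 + 2√(3914), so γ^2 - 225 = 2√(3914); squaring, (γ^2 - 225)^2 = 4·3914, i.e. γ^4 - 450γ^2 + 50625 - 15656 = 0, i.e. γ^4 - 450γ^2 + 34969 = 0. So γ is a root of x^4 - 450x^2 + 34969. This polynomial is irreducible over Q: it has no rational root (each ±√19 ± √206 is irrational), and any factorization into two quadratics over Q would force √(3914) ∈ Q (pairing opposite roots) or √19, √206 ∈ Q (other pairings), all impossible. Hence [Q(γ):Q] = 4 = [Q(√19, √206):Q], so Q(γ) = Q(√19, √206).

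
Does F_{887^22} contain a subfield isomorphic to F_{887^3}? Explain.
No: F_{887^3} is not a subfield of F_{887^22}

F_{p^m} embeds in F_{p^n} iff m | n. Here 3 ∤ 22 (since 22 = 7·3 + 1 with remainder 1 ≠ 0), so F_{887^3} is not a subfield of F_{887^22}. Equivalently: if it were, the tower law would give 3 = [F_{887^3}:F_887] dividing [F_{887^22}:F_887] = 22, contradiction.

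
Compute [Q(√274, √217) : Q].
[Q(√274, √217) : Q] = 4

[Q(√274):Q] = 2 (min poly x^2 - 274, irreducible since 274 is squarefree > 1). For the top step, suppose √217 ∈ Q(√274), say √217 = c + d√274 with c, d ∈ Q. Squaring: 217 = c^2 + 274d^2 + 2cd√274. Since √274 ∉ Q this forces 2cd = 0. If d = 0 then √217 = c ∈ Q, contradicting 217 squarefree > 1. If c = 0 then 217 = 274d^2, so 274·217 = (274d)^2 is a perfect square in Q — but 274·217 = 59458 is not a perfect square (since 274 and 217 are distinct squarefree integers). Contradiction. Hence √217 ∉ Q(√274), so x^2 - 217 stays irreducible over Q(√274) and [Q(√274, √217) : Q(√274)] = 2. By the tower law, [Q(√274, √217) : Q] = 2 · 2 = 4.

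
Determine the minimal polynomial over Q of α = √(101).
m_α(x) = x^2 - 101

α satisfies α^2 - 101 = 0, so x^2 - 101 annihilates α. Since d = 101 is squarefree and ≠ 1, it is not a perfect square in Q, so x^2 - 101 has no rational root and is therefore irreducible over Q (a degree-2 polynomial over a field is irreducible iff it has no root). Hence m_α(x) = x^2 - 101.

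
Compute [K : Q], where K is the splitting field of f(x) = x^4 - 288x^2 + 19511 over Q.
[K : Q] = 4

Solving the quadratic in x^2: x^2 = (288 ± √(288^2 - 4·19511))/2 = (288 ± √4900)/2 = (288 ± 70)/2, giving x^2 = 109 or x^2 = 179. So f(x) = (x^2 - 109)(x^2 - 179) and the roots of f are ±√109, ±√179. Hence the splitting field is K = Q(√109, √179). Since 109 and 179 are distinct squarefree integers > 1, their product 19511 is not a perfect square, so √179 ∉ Q(√109). By the tower law [K:Q] = [Q(√109,√179):Q(√109)] · [Q(√109):Q] = 2 · 2 = 4.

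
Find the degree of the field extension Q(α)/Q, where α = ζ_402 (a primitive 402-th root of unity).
[Q(α):Q] = 132

The minimal polynomial of ζ_402 over Q is the 402-th cyclotomic polynomial Φ_402(x), which is irreducible over Q and has degree φ(402) = 132. Hence [Q(α):Q] = φ(402) = 132.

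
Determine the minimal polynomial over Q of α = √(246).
m_α(x) = x^2 - 246

α satisfies α^2 - 246 = 0, so x^2 - 246 annihilates α. Since d = 246 is squarefree and ≠ 1, it is not a perfect square in Q, so x^2 - 246 has no rational root and is therefore irreducible over Q (a degree-2 polynomial over a field is irreducible iff it has no root). Hence m_α(x) = x^2 - 246.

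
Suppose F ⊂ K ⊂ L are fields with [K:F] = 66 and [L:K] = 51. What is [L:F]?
[L:F] = 3366

The tower law says that for any tower of field extensions F ⊂ K ⊂ L with finite degrees, [L:F] = [L:K] · [K:F]. Here this gives [L:F] = 51 · 66 = 3366.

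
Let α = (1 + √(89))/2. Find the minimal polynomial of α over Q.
m_α(x) = x^2 - x - 22

From 2α - 1 = √(89), squaring gives (2α - 1)^2 = 89, i.e. 4α^2 - 4α + 1 = 89, so α^2 - α + (1 - 89)/4 = 0. Since 89 ≡ 1 (mod 4), (1 - 89)/4 = -22 ∈ Z. The polynomial x^2 - x - 22 has discriminant 1 - 4·(-22) = 89, which is not a perfect square in Q (d = 89 is squarefree and ≠ 1), so x^2 - x - 22 is irreducible over Q. It is the minimal polynomial of α.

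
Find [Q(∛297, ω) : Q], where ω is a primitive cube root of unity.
[Q(∛297, ω) : Q] = 6

[Q(∛297):Q] = 3 (min poly x^3 - 297, irreducible since 297 is not a perfect cube). [Q(ω):Q] = 2 (min poly x^2 + x + 1). Since Q(∛297) ⊂ R and ω ∉ R, we have ω ∉ Q(∛297), so x^2 + x + 1 remains irreducible over Q(∛297) and [Q(∛297, ω) : Q(∛297)] = 2. By the tower law, [Q(∛297, ω) : Q] = 3 · 2 = 6. (In fact Q(∛297, ω) is the splitting field of x^3 - 297 over Q.)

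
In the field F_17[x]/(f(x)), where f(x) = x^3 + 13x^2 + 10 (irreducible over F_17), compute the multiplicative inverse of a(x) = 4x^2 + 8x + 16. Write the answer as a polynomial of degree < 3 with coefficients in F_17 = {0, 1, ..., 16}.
a(x)^(-1) ≡ 2x^2 + 9x + 9 (mod f(x))

Since f is irreducible over F_17, F_17[x]/(f) is a field and a(x) ≠ 0 has an inverse. Apply the extended Euclidean algorithm to f(x) and a(x) in F_17[x]: f(x) = (13x + 7)·a(x) + (8x);  a(x) = (9x + 1)·(8x) + (16). The last nonzero remainder is the constant 16 = gcd(f, a) in F_17. Back-substituting through the division chain expresses 16 = s(x)·a(x) + t(x)·f(x) with s(x) ≡ 15x^2 + 8x + 8 (mod f), so (15x^2 + 8x + 8)·a(x) ≡ 16 (mod f). Multiplying by 16^(-1) ≡ 16 in F_17 gives a(x)^(-1) ≡ 16·(15x^2 + 8x + 8) ≡ 2x^2 + 9x + 9 (mod f). Check: (4x^2 + 8x + 16)·(2x^2 + 9x + 9) = 8x^4 + x^3 + 4x^2 + 12x + 8 ≡ 1 (mod x^3 + 13x^2 + 10).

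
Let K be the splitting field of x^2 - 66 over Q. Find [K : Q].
[K : Q] = 2

f(x) = x^2 - 66 factors as (x - √66)(x + √66). The splitting field is K = Q(√66). Since 66 is squarefree and > 1, it is not a perfect square, so x^2 - 66 is irreducible over Q and [Q(√66) : Q] = 2. Hence [K : Q] = 2.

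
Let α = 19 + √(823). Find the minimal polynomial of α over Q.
m_α(x) = x^2 - 38x - 462

From α - 19 = √(823), squaring gives (α - 19)^2 = 823, i.e. α^2 - 38α + 361 = 823, so α^2 - 38α - 462 = 0. The discriminant of x^2 - 38x - 462 is (-38)^2 - 4·(-462) = 1444 + 1848 = 3292, and 4·(823) is not a perfect square in Q since 823 is squarefree and ≠ 1. Hence x^2 - 38x - 462 is irreducible over Q and is the minimal polynomial of α.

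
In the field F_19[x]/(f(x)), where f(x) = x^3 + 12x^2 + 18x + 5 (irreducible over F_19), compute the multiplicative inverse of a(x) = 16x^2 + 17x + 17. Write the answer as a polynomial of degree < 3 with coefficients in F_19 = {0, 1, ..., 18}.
a(x)^(-1) ≡ 14x^2 + 8x (mod f(x))

Since f is irreducible over F_19, F_19[x]/(f) is a field and a(x) ≠ 0 has an inverse. Apply the extended Euclidean algorithm to f(x) and a(x) in F_19[x]: f(x) = (6x + 11)·a(x) + (14x + 8);  a(x) = (12x + 12)·(14x + 8) + (16). The last nonzero remainder is the constant 16 = gcd(f, a) in F_19. Back-substituting through the division chain expresses 16 = s(x)·a(x) + t(x)·f(x) with s(x) ≡ 15x^2 + 14x (mod f), so (15x^2 + 14x)·a(x) ≡ 16 (mod f). Multiplying by 16^(-1) ≡ 6 in F_19 gives a(x)^(-1) ≡ 6·(15x^2 + 14x) ≡ 14x^2 + 8x (mod f). Check: (16x^2 + 17x + 17)·(14x^2 + 8x) = 15x^4 + 5x^3 + 13x^2 + 3x ≡ 1 (mod x^3 + 12x^2 + 18x + 5).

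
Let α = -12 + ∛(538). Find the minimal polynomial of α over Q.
m_α(x) = x^3 + 36x^2 + 432x + 1190

Set β = α + 12 = ∛(538), so β^3 = 538. Then (α + 12)^3 - 538 = 0, i.e. α is a root of g(x) = (x + 12)^3 - 538 = x^3 + 36x^2 + 432x + 1190. Since g(x) = h(x + 12) where h(x) = x^3 - 538, and h is irreducible over Q (because 538 is not a perfect cube, so h has no rational root, and a monic cubic with no rational root is irreducible), g is also irreducible (irreducibility is preserved under the substitution x → x + 12). Hence m_α(x) = x^3 + 36x^2 + 432x + 1190.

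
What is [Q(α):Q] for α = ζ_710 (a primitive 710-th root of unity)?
[Q(α):Q] = 280

The minimal polynomial of ζ_710 over Q is the 710-th cyclotomic polynomial Φ_710(x), which is irreducible over Q and has degree φ(710) = 280. Hence [Q(α):Q] = φ(710) = 280.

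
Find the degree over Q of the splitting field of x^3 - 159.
[K : Q] = 6

The roots of x^3 - 159 are ∛159, ω∛159, ω^2∛159 where ω = e^(2πi/3) is a primitive cube root of unity, so K = Q(∛159, ω). Now [Q(∛159):Q] = 3 (since 159 is not a perfect cube, x^3 - 159 is irreducible) and [Q(ω):Q] = 2. Both 2 and 3 divide [K:Q], and [K:Q] ≤ 3·2 = 6, so [K:Q] = 6. (Equivalently: Q(∛159) ⊂ R but ω ∉ R, so [K : Q(∛159)] = 2.)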